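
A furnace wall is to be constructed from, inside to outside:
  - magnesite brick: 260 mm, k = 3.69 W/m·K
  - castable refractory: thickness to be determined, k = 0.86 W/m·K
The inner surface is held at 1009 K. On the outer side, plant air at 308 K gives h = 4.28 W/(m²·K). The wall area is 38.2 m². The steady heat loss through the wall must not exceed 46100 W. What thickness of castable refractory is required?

L ≈ 238 mm

Thermal resistances in series:
R_magnesite brick = L/(kA) = 0.26/(3.69×38.2) = 0.001845 K/W
R_outer film = 1/(h_o·A) = 1/(4.28×38.2) = 0.006116 K/W
Sum of the known resistances R_other = 0.007961 K/W
Required total resistance R_tot = ΔT/Q_allow = 701/46100 = 0.01521 K/W
R_castable refractory = R_tot − R_other = 0.007245 K/W
L = R·k·A = 0.007245×0.86×38.2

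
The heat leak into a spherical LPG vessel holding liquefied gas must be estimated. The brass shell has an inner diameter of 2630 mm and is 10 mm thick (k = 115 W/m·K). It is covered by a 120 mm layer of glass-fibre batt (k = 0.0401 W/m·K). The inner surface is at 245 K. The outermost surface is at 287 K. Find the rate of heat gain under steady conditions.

Radial (spherical) resistances in series:
R_brass shell = (1/1.315 − 1/1.325)/(4π×115) = 3.971×10^-6 K/W
R_glass-fibre batt = (1/1.325 − 1/1.445)/(4π×0.0401) = 0.1244 K/W
R_total = 0.1244 K/W
Q = ΔT/R_total = 42/0.1244

Q ≈ 338 W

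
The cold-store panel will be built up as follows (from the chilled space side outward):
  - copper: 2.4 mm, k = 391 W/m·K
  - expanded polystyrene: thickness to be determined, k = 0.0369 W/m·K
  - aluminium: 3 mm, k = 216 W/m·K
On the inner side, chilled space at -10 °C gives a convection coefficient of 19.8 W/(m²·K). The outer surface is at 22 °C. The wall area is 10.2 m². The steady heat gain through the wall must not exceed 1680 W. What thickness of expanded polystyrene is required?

Treating each layer as a thermal resistance in series:
R_inner film = 1/(h_i·A) = 1/(19.8×10.2) = 0.004951 K/W
R_copper = L/(kA) = 0.0024/(391×10.2) = 6.018×10^-7 K/W
R_aluminium = L/(kA) = 0.003/(216×10.2) = 1.362×10^-6 K/W
Sum of the known resistances R_other = 0.004953 K/W
Required total resistance R_tot = ΔT/Q_allow = 32/1680 = 0.01905 K/W
R_expanded polystyrene = R_tot − R_other = 0.01409 K/W
L = R·k·A = 0.01409×0.0369×10.2

L ≈ 5.3 mm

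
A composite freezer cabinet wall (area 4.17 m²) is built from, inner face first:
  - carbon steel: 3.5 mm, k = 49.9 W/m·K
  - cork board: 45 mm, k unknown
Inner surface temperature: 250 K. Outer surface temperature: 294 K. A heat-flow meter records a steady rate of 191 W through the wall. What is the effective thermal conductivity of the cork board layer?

Model the wall as resistances in series:
R_carbon steel = L/(kA) = 0.0035/(49.9×4.17) = 1.682×10^-5 K/W
Sum of known resistances R_other = 1.682×10^-5 K/W
Total R = ΔT/Q = 44/191 = 0.2304 K/W
R_cork board = R_total − R_other = 0.2303 K/W
k = L/(R·A) = 0.045/(0.2303×4.17)

k ≈ 0.0468 W/(m·K)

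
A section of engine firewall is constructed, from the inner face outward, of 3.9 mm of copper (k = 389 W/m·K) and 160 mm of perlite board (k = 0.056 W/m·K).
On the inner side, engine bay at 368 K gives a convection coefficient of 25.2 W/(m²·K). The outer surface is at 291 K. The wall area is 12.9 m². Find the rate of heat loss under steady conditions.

Q ≈ 343 W

Thermal resistances in series:
R_inner film = 1/(h_i·A) = 1/(25.2×12.9) = 0.003076 K/W
R_copper = L/(kA) = 0.0039/(389×12.9) = 7.772×10^-7 K/W
R_perlite board = L/(kA) = 0.16/(0.056×12.9) = 0.2215 K/W
R_total = 0.2246 K/W
Q = ΔT / R_total = 77 / 0.2246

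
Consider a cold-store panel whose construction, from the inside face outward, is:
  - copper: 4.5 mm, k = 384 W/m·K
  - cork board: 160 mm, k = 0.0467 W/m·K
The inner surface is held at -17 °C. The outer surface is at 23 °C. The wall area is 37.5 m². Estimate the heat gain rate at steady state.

Q ≈ 438 W

Model the wall as resistances in series:
R_copper = L/(kA) = 0.0045/(384×37.5) = 3.125×10^-7 K/W
R_cork board = L/(kA) = 0.16/(0.0467×37.5) = 0.09136 K/W
R_total = 0.09136 K/W
Q = ΔT / R_total = 40 / 0.09136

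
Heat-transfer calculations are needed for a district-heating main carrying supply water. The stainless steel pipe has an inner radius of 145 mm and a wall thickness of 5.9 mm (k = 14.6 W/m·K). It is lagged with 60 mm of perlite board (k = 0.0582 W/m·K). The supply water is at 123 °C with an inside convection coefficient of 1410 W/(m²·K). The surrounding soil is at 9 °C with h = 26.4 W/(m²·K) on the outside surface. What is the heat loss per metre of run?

q′ ≈ 121 W/m

For a radial system each layer contributes R = ln(r_out/r_in)/(2πkL); films add R = 1/(hA).
R_inner film = 1/(h_i·2πr₁L) = 1/(1410×2π×0.145×1) = 7.785×10^-4 K/W
R_stainless steel pipe wall = ln(150.9/145)/(2π×14.6×1) = 4.348×10^-4 K/W
R_perlite board = ln(210.9/150.9)/(2π×0.0582×1) = 0.9155 K/W
R_outer film = 1/(h_o·2πr_oL) = 1/(26.4×2π×0.2109×1) = 0.02859 K/W
R_total = 0.9453 K/W
Q = ΔT/R_total = 114/0.9453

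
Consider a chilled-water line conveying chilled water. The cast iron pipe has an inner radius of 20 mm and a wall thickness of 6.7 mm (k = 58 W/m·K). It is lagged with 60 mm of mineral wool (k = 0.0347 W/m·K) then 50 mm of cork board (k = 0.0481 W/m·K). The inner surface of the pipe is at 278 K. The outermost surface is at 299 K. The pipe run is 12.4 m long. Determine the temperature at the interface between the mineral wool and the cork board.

T ≈ 294 K

For a radial system each layer contributes R = ln(r_out/r_in)/(2πkL); films add R = 1/(hA).
R_cast iron pipe wall = ln(26.7/20)/(2π×58×12.4) = 6.394×10^-5 K/W
R_mineral wool = ln(86.7/26.7)/(2π×0.0347×12.4) = 0.4356 K/W
R_cork board = ln(136.7/86.7)/(2π×0.0481×12.4) = 0.1215 K/W
R_total = 0.5572 K/W
Q = ΔT/R_total = 21/0.5572
Q = 37.7 W
T_interface = T_inner + Q·ΣR(inner→interface) = 278 + 37.7×0.4357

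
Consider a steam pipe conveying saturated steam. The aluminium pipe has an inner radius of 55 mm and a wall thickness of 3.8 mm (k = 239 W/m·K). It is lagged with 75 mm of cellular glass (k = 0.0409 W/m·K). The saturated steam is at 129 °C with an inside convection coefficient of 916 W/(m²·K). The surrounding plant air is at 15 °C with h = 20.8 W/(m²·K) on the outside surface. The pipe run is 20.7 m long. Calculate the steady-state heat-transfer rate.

Q ≈ 724 W

Cylindrical conduction, so R = ln(r₂/r₁)/(2πkL) per layer, in series:
R_inner film = 1/(h_i·2πr₁L) = 1/(916×2π×0.055×20.7) = 1.526×10^-4 K/W
R_aluminium pipe wall = ln(58.8/55)/(2π×239×20.7) = 2.149×10^-6 K/W
R_cellular glass = ln(133.8/58.8)/(2π×0.0409×20.7) = 0.1546 K/W
R_outer film = 1/(h_o·2πr_oL) = 1/(20.8×2π×0.1338×20.7) = 0.002763 K/W
R_total = 0.1575 K/W
Q = ΔT/R_total = 114/0.1575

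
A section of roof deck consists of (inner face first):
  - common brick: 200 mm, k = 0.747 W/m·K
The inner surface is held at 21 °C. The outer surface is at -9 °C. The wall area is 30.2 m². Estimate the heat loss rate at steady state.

Q ≈ 3380 W

Series thermal resistances:
R_common brick = L/(kA) = 0.2/(0.747×30.2) = 0.008865 K/W
R_total = 0.008865 K/W
Q = ΔT / R_total = 30 / 0.008865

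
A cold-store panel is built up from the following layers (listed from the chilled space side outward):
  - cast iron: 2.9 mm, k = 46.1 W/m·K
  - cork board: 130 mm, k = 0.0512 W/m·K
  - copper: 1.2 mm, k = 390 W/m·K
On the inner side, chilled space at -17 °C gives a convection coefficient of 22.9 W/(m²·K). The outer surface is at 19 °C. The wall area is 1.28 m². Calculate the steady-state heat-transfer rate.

Q ≈ 17.8 W

Using the resistance-network approach (series):
R_inner film = 1/(h_i·A) = 1/(22.9×1.28) = 0.03412 K/W
R_cast iron = L/(kA) = 0.0029/(46.1×1.28) = 4.915×10^-5 K/W
R_cork board = L/(kA) = 0.13/(0.0512×1.28) = 1.984 K/W
R_copper = L/(kA) = 0.0012/(390×1.28) = 2.404×10^-6 K/W
R_total = 2.018 K/W
Q = ΔT / R_total = 36 / 2.018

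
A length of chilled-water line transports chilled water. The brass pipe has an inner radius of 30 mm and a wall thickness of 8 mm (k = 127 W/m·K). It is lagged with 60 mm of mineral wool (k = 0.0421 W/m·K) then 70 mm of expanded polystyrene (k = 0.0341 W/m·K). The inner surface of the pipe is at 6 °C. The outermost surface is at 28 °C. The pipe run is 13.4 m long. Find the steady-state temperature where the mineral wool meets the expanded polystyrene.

Radial resistances (cylindrical: R_cond = ln(r_o/r_i)/(2πkL), R_conv = 1/(h·2πrL)):
R_brass pipe wall = ln(38/30)/(2π×127×13.4) = 2.211×10^-5 K/W
R_mineral wool = ln(98/38)/(2π×0.0421×13.4) = 0.2673 K/W
R_expanded polystyrene = ln(168/98)/(2π×0.0341×13.4) = 0.1877 K/W
R_total = 0.455 K/W
Q = ΔT/R_total = 22/0.455
Q = 48.3 W
T_interface = T_inner + Q·ΣR(inner→interface) = 6 + 48.3×0.2673

T ≈ 18.9 °C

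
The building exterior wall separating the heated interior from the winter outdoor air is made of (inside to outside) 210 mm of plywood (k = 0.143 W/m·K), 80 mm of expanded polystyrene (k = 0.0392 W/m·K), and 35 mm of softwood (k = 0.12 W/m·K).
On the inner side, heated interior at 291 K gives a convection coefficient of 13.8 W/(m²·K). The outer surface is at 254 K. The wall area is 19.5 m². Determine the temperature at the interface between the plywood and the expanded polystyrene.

T ≈ 276 K

Treating each layer as a thermal resistance in series:
R_inner film = 1/(h_i·A) = 1/(13.8×19.5) = 0.003716 K/W
R_plywood = L/(kA) = 0.21/(0.143×19.5) = 0.07531 K/W
R_expanded polystyrene = L/(kA) = 0.08/(0.0392×19.5) = 0.1047 K/W
R_softwood = L/(kA) = 0.035/(0.12×19.5) = 0.01496 K/W
R_total = 0.1986 K/W;  Q = ΔT/R_total = 37/0.1986 = 186.3 W
T_interface = T_inner − Q·ΣR(inner→interface) = 291 − 186×0.07903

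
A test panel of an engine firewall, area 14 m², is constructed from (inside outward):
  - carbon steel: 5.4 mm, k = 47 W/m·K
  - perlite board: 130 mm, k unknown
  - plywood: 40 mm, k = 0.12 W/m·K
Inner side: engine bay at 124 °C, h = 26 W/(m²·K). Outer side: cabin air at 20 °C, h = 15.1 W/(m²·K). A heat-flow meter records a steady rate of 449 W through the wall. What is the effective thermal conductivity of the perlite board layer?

k ≈ 0.0464 W/(m·K)

Thermal resistances in series:
R_inner film = 1/(h_i·A) = 1/(26×14) = 0.002747 K/W
R_carbon steel = L/(kA) = 0.0054/(47×14) = 8.207×10^-6 K/W
R_plywood = L/(kA) = 0.04/(0.12×14) = 0.02381 K/W
R_outer film = 1/(h_o·A) = 1/(15.1×14) = 0.00473 K/W
Sum of known resistances R_other = 0.0313 K/W
Total R = ΔT/Q = 104/449 = 0.2316 K/W
R_perlite board = R_total − R_other = 0.2003 K/W
k = L/(R·A) = 0.13/(0.2003×14)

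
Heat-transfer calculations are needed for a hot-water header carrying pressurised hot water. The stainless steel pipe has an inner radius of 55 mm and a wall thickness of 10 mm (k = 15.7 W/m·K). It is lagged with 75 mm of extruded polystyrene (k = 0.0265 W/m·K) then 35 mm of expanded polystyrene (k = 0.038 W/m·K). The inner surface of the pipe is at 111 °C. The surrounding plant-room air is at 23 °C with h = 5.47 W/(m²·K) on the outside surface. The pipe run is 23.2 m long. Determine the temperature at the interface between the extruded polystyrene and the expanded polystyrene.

For a radial system each layer contributes R = ln(r_out/r_in)/(2πkL); films add R = 1/(hA).
R_stainless steel pipe wall = ln(65/55)/(2π×15.7×23.2) = 7.299×10^-5 K/W
R_extruded polystyrene = ln(140/65)/(2π×0.0265×23.2) = 0.1986 K/W
R_expanded polystyrene = ln(175/140)/(2π×0.038×23.2) = 0.04028 K/W
R_outer film = 1/(h_o·2πr_oL) = 1/(5.47×2π×0.175×23.2) = 0.007166 K/W
R_total = 0.2461 K/W
Q = ΔT/R_total = 88/0.2461
Q = 358 W
T_interface = T_inner − Q·ΣR(inner→interface) = 111 − 358×0.1987

T ≈ 40 °C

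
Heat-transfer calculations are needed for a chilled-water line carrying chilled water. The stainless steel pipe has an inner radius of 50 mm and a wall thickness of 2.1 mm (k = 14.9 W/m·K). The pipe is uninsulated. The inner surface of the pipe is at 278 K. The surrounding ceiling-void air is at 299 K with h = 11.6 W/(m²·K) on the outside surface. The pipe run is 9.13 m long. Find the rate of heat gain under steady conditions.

Q ≈ 727 W

Radial resistances (cylindrical: R_cond = ln(r_o/r_i)/(2πkL), R_conv = 1/(h·2πrL)):
R_stainless steel pipe wall = ln(52.1/50)/(2π×14.9×9.13) = 4.813×10^-5 K/W
R_outer film = 1/(h_o·2πr_oL) = 1/(11.6×2π×0.0521×9.13) = 0.02884 K/W
R_total = 0.02889 K/W
Q = ΔT/R_total = 21/0.02889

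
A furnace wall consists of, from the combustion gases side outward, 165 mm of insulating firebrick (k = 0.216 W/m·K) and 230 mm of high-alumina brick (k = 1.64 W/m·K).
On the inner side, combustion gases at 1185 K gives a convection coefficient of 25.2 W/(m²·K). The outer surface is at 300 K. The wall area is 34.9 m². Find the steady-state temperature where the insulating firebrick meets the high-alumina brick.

T ≈ 432 K

Model the wall as resistances in series:
R_inner film = 1/(h_i·A) = 1/(25.2×34.9) = 0.001137 K/W
R_insulating firebrick = L/(kA) = 0.165/(0.216×34.9) = 0.02189 K/W
R_high-alumina brick = L/(kA) = 0.23/(1.64×34.9) = 0.004018 K/W
R_total = 0.02704 K/W;  Q = ΔT/R_total = 885/0.02704 = 32730 W
T_interface = T_inner − Q·ΣR(inner→interface) = 1185 − 32700×0.02302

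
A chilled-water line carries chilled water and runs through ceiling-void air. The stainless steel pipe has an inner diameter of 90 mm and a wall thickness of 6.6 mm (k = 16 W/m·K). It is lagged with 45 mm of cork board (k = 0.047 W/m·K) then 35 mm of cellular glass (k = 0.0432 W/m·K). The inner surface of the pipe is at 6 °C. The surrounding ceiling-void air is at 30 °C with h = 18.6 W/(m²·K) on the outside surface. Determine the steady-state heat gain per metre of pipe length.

Treating each annulus and film as a series resistance:
R_stainless steel pipe wall = ln(51.6/45)/(2π×16×1) = 0.001361 K/W
R_cork board = ln(96.6/51.6)/(2π×0.047×1) = 2.123 K/W
R_cellular glass = ln(131.6/96.6)/(2π×0.0432×1) = 1.139 K/W
R_outer film = 1/(h_o·2πr_oL) = 1/(18.6×2π×0.1316×1) = 0.06502 K/W
R_total = 3.329 K/W
Q = ΔT/R_total = 24/3.329

q′ ≈ 7.21 W/m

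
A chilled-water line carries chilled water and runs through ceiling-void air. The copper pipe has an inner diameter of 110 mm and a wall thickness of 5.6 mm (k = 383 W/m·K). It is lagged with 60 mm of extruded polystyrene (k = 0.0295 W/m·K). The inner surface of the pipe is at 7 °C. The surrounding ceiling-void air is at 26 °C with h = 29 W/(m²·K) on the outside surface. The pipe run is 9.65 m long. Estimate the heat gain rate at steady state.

Q ≈ 48.8 W

For a radial system each layer contributes R = ln(r_out/r_in)/(2πkL); films add R = 1/(hA).
R_copper pipe wall = ln(60.6/55)/(2π×383×9.65) = 4.175×10^-6 K/W
R_extruded polystyrene = ln(120.6/60.6)/(2π×0.0295×9.65) = 0.3847 K/W
R_outer film = 1/(h_o·2πr_oL) = 1/(29×2π×0.1206×9.65) = 0.004716 K/W
R_total = 0.3895 K/W
Q = ΔT/R_total = 19/0.3895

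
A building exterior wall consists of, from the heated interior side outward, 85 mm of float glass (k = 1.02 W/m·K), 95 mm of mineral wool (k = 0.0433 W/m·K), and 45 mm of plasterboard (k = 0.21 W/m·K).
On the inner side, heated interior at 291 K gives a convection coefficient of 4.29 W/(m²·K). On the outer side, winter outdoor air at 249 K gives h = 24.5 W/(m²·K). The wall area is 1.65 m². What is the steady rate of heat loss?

Q ≈ 25.1 W

Series thermal resistances:
R_inner film = 1/(h_i·A) = 1/(4.29×1.65) = 0.1413 K/W
R_float glass = L/(kA) = 0.085/(1.02×1.65) = 0.05051 K/W
R_mineral wool = L/(kA) = 0.095/(0.0433×1.65) = 1.33 K/W
R_plasterboard = L/(kA) = 0.045/(0.21×1.65) = 0.1299 K/W
R_outer film = 1/(h_o·A) = 1/(24.5×1.65) = 0.02474 K/W
R_total = 1.676 K/W
Q = ΔT / R_total = 42 / 1.676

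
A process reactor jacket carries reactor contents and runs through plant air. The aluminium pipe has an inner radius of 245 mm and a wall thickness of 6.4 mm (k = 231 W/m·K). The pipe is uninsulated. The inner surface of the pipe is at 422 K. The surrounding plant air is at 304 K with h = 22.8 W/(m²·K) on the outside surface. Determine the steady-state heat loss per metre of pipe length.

q′ ≈ 4250 W/m

Cylindrical conduction, so R = ln(r₂/r₁)/(2πkL) per layer, in series:
R_aluminium pipe wall = ln(251.4/245)/(2π×231×1) = 1.777×10^-5 K/W
R_outer film = 1/(h_o·2πr_oL) = 1/(22.8×2π×0.2514×1) = 0.02777 K/W
R_total = 0.02778 K/W
Q = ΔT/R_total = 118/0.02778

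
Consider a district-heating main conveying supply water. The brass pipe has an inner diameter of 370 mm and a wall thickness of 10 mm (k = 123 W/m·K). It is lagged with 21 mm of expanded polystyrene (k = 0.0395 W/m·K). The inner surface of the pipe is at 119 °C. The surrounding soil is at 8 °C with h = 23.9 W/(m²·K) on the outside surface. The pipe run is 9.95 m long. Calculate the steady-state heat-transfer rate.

Q ≈ 2490 W

Radial resistances (cylindrical: R_cond = ln(r_o/r_i)/(2πkL), R_conv = 1/(h·2πrL)):
R_brass pipe wall = ln(195/185)/(2π×123×9.95) = 6.846×10^-6 K/W
R_expanded polystyrene = ln(216/195)/(2π×0.0395×9.95) = 0.04142 K/W
R_outer film = 1/(h_o·2πr_oL) = 1/(23.9×2π×0.216×9.95) = 0.003098 K/W
R_total = 0.04452 K/W
Q = ΔT/R_total = 111/0.04452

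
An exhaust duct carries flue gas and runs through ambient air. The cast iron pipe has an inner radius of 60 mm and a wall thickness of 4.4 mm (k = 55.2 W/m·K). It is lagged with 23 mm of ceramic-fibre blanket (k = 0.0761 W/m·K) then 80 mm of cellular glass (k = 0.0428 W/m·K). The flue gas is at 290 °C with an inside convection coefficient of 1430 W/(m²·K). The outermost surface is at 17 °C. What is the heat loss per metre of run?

q′ ≈ 89.3 W/m

Treating each annulus and film as a series resistance:
R_inner film = 1/(h_i·2πr₁L) = 1/(1430×2π×0.06×1) = 0.001855 K/W
R_cast iron pipe wall = ln(64.4/60)/(2π×55.2×1) = 2.04×10^-4 K/W
R_ceramic-fibre blanket = ln(87.4/64.4)/(2π×0.0761×1) = 0.6387 K/W
R_cellular glass = ln(167.4/87.4)/(2π×0.0428×1) = 2.417 K/W
R_total = 3.057 K/W
Q = ΔT/R_total = 273/3.057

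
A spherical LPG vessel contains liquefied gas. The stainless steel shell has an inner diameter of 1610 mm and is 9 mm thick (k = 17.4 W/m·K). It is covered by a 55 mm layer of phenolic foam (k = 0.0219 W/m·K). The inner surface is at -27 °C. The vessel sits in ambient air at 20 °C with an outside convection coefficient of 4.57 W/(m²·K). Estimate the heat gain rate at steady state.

Radial (spherical) resistances in series:
R_stainless steel shell = (1/0.805 − 1/0.814)/(4π×17.4) = 6.281×10^-5 K/W
R_phenolic foam = (1/0.814 − 1/0.869)/(4π×0.0219) = 0.2825 K/W
R_outer film = 1/(h·4πr_o²) = 1/(4.57×4π×0.869²) = 0.02306 K/W
R_total = 0.3057 K/W
Q = ΔT/R_total = 47/0.3057

Q ≈ 154 W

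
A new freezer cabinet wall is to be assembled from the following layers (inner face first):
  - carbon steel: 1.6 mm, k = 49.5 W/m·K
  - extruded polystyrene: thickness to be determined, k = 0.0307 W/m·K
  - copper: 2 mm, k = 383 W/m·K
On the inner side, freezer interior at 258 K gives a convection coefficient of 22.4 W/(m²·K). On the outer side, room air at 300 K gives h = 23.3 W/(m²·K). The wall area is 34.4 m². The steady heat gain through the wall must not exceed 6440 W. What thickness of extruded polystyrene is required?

L ≈ 4.2 mm

Series thermal resistances:
R_inner film = 1/(h_i·A) = 1/(22.4×34.4) = 0.001298 K/W
R_carbon steel = L/(kA) = 0.0016/(49.5×34.4) = 9.396×10^-7 K/W
R_copper = L/(kA) = 0.002/(383×34.4) = 1.518×10^-7 K/W
R_outer film = 1/(h_o·A) = 1/(23.3×34.4) = 0.001248 K/W
Sum of the known resistances R_other = 0.002546 K/W
Required total resistance R_tot = ΔT/Q_allow = 42/6440 = 0.006522 K/W
R_extruded polystyrene = R_tot − R_other = 0.003975 K/W
L = R·k·A = 0.003975×0.0307×34.4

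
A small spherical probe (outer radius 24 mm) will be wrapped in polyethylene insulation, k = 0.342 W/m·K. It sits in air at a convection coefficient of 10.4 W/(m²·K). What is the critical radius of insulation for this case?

For a sphere r_cr = 2k/h = 2×0.342/10.4
r_cr = 65.8 mm; since the bare radius (24 mm) is below r_cr, adding a thin layer of insulation will *increase* heat loss.

r_cr ≈ 65.8 mm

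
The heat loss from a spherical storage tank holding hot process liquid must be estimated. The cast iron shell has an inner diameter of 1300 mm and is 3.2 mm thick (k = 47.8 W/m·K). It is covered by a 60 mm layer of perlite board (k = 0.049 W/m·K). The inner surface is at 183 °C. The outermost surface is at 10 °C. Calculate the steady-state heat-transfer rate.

Q ≈ 827 W

Spherical conduction: R = (1/r_in − 1/r_out)/(4πk) per layer; series-sum.
R_cast iron shell = (1/0.65 − 1/0.6532)/(4π×47.8) = 1.255×10^-5 K/W
R_perlite board = (1/0.6532 − 1/0.7132)/(4π×0.049) = 0.2092 K/W
R_total = 0.2092 K/W
Q = ΔT/R_total = 173/0.2092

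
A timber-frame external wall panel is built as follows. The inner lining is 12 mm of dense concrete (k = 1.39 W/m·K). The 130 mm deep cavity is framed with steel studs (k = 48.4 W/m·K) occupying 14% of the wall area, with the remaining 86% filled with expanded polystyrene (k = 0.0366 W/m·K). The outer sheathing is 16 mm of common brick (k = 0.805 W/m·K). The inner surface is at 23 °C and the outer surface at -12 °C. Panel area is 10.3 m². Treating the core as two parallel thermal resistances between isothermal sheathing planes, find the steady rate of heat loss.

Q ≈ 7570 W

Sheathing layers in series; stud and cavity paths in parallel between them.
R_inner = 0.012/(1.39×10.3) = 8.382×10^-4 K/W
R_stud  = 0.13/(48.4×0.14×10.3) = 0.001863 K/W
R_cav   = 0.13/(0.0366×0.86×10.3) = 0.401 K/W
1/R_core = 1/R_stud + 1/R_cav → R_core = 0.001854 K/W
R_outer = 0.016/(0.805×10.3) = 0.00193 K/W
R_total = 0.004622 K/W
Q = ΔT/R_total = 35/0.004622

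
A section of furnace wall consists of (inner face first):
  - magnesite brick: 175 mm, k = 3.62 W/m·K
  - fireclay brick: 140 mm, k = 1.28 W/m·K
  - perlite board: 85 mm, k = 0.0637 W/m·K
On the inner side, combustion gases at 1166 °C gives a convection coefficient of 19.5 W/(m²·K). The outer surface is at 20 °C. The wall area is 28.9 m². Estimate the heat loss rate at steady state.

Thermal resistances in series:
R_inner film = 1/(h_i·A) = 1/(19.5×28.9) = 0.001774 K/W
R_magnesite brick = L/(kA) = 0.175/(3.62×28.9) = 0.001673 K/W
R_fireclay brick = L/(kA) = 0.14/(1.28×28.9) = 0.003785 K/W
R_perlite board = L/(kA) = 0.085/(0.0637×28.9) = 0.04617 K/W
R_total = 0.0534 K/W
Q = ΔT / R_total = 1146 / 0.0534

Q ≈ 21500 W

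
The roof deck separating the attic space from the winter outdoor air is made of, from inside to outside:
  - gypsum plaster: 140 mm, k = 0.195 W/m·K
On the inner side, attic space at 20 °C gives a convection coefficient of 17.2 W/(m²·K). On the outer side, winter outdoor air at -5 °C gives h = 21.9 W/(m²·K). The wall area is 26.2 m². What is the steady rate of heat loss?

Q ≈ 797 W

Treating each layer as a thermal resistance in series:
R_inner film = 1/(h_i·A) = 1/(17.2×26.2) = 0.002219 K/W
R_gypsum plaster = L/(kA) = 0.14/(0.195×26.2) = 0.0274 K/W
R_outer film = 1/(h_o·A) = 1/(21.9×26.2) = 0.001743 K/W
R_total = 0.03136 K/W
Q = ΔT / R_total = 25 / 0.03136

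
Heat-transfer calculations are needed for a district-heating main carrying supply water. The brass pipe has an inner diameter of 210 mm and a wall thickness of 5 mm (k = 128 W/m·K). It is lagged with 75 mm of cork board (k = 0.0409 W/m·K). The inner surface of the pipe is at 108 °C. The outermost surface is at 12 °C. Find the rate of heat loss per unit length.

For a radial system each layer contributes R = ln(r_out/r_in)/(2πkL); films add R = 1/(hA).
R_brass pipe wall = ln(110/105)/(2π×128×1) = 5.784×10^-5 K/W
R_cork board = ln(185/110)/(2π×0.0409×1) = 2.023 K/W
R_total = 2.023 K/W
Q = ΔT/R_total = 96/2.023

q′ ≈ 47.5 W/m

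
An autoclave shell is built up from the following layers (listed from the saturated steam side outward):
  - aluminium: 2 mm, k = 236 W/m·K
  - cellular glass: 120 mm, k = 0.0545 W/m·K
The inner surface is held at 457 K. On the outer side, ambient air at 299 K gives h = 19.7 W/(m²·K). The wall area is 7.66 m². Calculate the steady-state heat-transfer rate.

Q ≈ 537 W

Model the wall as resistances in series:
R_aluminium = L/(kA) = 0.002/(236×7.66) = 1.106×10^-6 K/W
R_cellular glass = L/(kA) = 0.12/(0.0545×7.66) = 0.2874 K/W
R_outer film = 1/(h_o·A) = 1/(19.7×7.66) = 0.006627 K/W
R_total = 0.2941 K/W
Q = ΔT / R_total = 158 / 0.2941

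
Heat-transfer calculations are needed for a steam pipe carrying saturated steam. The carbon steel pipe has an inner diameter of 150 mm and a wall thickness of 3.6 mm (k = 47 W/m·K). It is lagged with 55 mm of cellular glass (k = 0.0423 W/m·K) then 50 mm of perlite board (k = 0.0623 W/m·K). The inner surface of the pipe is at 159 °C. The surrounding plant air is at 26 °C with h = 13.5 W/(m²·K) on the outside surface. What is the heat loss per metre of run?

q′ ≈ 46.3 W/m

For a radial system each layer contributes R = ln(r_out/r_in)/(2πkL); films add R = 1/(hA).
R_carbon steel pipe wall = ln(78.6/75)/(2π×47×1) = 1.588×10^-4 K/W
R_cellular glass = ln(133.6/78.6)/(2π×0.0423×1) = 1.996 K/W
R_perlite board = ln(183.6/133.6)/(2π×0.0623×1) = 0.8121 K/W
R_outer film = 1/(h_o·2πr_oL) = 1/(13.5×2π×0.1836×1) = 0.06421 K/W
R_total = 2.872 K/W
Q = ΔT/R_total = 133/2.872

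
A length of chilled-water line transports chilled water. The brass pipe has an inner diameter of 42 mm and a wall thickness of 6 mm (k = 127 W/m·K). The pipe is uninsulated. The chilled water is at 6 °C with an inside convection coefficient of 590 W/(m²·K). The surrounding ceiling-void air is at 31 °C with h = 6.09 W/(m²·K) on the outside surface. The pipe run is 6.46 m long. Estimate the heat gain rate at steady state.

Radial resistances (cylindrical: R_cond = ln(r_o/r_i)/(2πkL), R_conv = 1/(h·2πrL)):
R_inner film = 1/(h_i·2πr₁L) = 1/(590×2π×0.021×6.46) = 0.001988 K/W
R_brass pipe wall = ln(27/21)/(2π×127×6.46) = 4.875×10^-5 K/W
R_outer film = 1/(h_o·2πr_oL) = 1/(6.09×2π×0.027×6.46) = 0.1498 K/W
R_total = 0.1519 K/W
Q = ΔT/R_total = 25/0.1519

Q ≈ 165 W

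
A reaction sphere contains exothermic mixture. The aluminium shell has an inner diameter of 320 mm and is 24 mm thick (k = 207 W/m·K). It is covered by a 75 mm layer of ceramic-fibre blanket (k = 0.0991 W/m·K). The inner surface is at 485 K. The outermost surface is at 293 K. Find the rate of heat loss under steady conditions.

Q ≈ 152 W

Radial (spherical) resistances in series:
R_aluminium shell = (1/0.16 − 1/0.184)/(4π×207) = 3.134×10^-4 K/W
R_ceramic-fibre blanket = (1/0.184 − 1/0.259)/(4π×0.0991) = 1.264 K/W
R_total = 1.264 K/W
Q = ΔT/R_total = 192/1.264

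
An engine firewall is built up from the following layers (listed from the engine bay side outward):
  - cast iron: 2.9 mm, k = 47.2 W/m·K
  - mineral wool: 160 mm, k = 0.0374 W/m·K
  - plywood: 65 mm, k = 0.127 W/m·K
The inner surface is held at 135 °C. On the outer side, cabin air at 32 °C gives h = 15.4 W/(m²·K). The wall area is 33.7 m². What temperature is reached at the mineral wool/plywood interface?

Using the resistance-network approach (series):
R_cast iron = L/(kA) = 0.0029/(47.2×33.7) = 1.823×10^-6 K/W
R_mineral wool = L/(kA) = 0.16/(0.0374×33.7) = 0.1269 K/W
R_plywood = L/(kA) = 0.065/(0.127×33.7) = 0.01519 K/W
R_outer film = 1/(h_o·A) = 1/(15.4×33.7) = 0.001927 K/W
R_total = 0.1441 K/W;  Q = ΔT/R_total = 103/0.1441 = 715 W
T_interface = T_inner − Q·ΣR(inner→interface) = 135 − 715×0.1269

T ≈ 44.2 °C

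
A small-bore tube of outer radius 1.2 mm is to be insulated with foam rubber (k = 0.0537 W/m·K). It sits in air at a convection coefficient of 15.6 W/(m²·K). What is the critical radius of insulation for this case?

For a cylinder r_cr = k/h = 0.0537/15.6
r_cr = 3.44 mm; since the bare radius (1.2 mm) is below r_cr, adding a thin layer of insulation will *increase* heat loss.

r_cr ≈ 3.44 mm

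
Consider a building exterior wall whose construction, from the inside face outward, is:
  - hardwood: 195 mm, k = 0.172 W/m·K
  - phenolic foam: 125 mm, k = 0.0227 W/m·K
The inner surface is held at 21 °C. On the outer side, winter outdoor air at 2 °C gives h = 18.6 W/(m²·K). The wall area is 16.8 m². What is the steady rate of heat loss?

Using the resistance-network approach (series):
R_hardwood = L/(kA) = 0.195/(0.172×16.8) = 0.06748 K/W
R_phenolic foam = L/(kA) = 0.125/(0.0227×16.8) = 0.3278 K/W
R_outer film = 1/(h_o·A) = 1/(18.6×16.8) = 0.0032 K/W
R_total = 0.3985 K/W
Q = ΔT / R_total = 19 / 0.3985

Q ≈ 47.7 W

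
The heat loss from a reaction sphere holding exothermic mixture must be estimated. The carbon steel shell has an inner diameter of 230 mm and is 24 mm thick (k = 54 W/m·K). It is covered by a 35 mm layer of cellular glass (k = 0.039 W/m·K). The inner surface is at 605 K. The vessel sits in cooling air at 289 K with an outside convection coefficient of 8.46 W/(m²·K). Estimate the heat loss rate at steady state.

Spherical conduction: R = (1/r_in − 1/r_out)/(4πk) per layer; series-sum.
R_carbon steel shell = (1/0.115 − 1/0.139)/(4π×54) = 0.002213 K/W
R_cellular glass = (1/0.139 − 1/0.174)/(4π×0.039) = 2.953 K/W
R_outer film = 1/(h·4πr_o²) = 1/(8.46×4π×0.174²) = 0.3107 K/W
R_total = 3.266 K/W
Q = ΔT/R_total = 316/3.266

Q ≈ 96.8 W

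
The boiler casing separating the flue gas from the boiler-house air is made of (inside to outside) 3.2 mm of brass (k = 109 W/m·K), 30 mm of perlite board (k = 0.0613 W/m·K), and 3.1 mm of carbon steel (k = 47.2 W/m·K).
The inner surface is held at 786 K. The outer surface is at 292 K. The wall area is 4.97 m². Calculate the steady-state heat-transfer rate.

Series thermal resistances:
R_brass = L/(kA) = 0.0032/(109×4.97) = 5.907×10^-6 K/W
R_perlite board = L/(kA) = 0.03/(0.0613×4.97) = 0.09847 K/W
R_carbon steel = L/(kA) = 0.0031/(47.2×4.97) = 1.321×10^-5 K/W
R_total = 0.09849 K/W
Q = ΔT / R_total = 494 / 0.09849

Q ≈ 5020 W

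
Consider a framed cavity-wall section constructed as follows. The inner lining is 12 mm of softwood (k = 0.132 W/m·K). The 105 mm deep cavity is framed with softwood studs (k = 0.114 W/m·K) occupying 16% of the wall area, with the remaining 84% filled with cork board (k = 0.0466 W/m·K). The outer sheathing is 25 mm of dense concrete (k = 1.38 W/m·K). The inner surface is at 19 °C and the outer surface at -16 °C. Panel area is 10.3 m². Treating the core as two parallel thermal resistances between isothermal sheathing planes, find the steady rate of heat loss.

Q ≈ 186 W

Sheathing layers in series; stud and cavity paths in parallel between them.
R_inner = 0.012/(0.132×10.3) = 0.008826 K/W
R_stud  = 0.105/(0.114×0.16×10.3) = 0.5589 K/W
R_cav   = 0.105/(0.0466×0.84×10.3) = 0.2604 K/W
1/R_core = 1/R_stud + 1/R_cav → R_core = 0.1776 K/W
R_outer = 0.025/(1.38×10.3) = 0.001759 K/W
R_total = 0.1882 K/W
Q = ΔT/R_total = 35/0.1882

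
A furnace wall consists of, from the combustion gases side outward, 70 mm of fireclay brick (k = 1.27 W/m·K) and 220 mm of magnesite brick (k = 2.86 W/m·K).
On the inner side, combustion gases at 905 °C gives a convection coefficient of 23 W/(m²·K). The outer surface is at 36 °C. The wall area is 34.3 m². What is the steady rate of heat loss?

Q ≈ 170000 W

Thermal resistances in series:
R_inner film = 1/(h_i·A) = 1/(23×34.3) = 0.001268 K/W
R_fireclay brick = L/(kA) = 0.07/(1.27×34.3) = 0.001607 K/W
R_magnesite brick = L/(kA) = 0.22/(2.86×34.3) = 0.002243 K/W
R_total = 0.005117 K/W
Q = ΔT / R_total = 869 / 0.005117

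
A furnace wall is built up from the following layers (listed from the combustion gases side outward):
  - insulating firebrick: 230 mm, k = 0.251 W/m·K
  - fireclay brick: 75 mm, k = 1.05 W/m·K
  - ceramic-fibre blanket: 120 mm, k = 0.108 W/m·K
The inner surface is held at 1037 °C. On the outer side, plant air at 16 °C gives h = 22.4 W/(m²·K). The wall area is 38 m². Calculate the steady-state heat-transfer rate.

Q ≈ 18100 W

Treating each layer as a thermal resistance in series:
R_insulating firebrick = L/(kA) = 0.23/(0.251×38) = 0.02411 K/W
R_fireclay brick = L/(kA) = 0.075/(1.05×38) = 0.00188 K/W
R_ceramic-fibre blanket = L/(kA) = 0.12/(0.108×38) = 0.02924 K/W
R_outer film = 1/(h_o·A) = 1/(22.4×38) = 0.001175 K/W
R_total = 0.05641 K/W
Q = ΔT / R_total = 1021 / 0.05641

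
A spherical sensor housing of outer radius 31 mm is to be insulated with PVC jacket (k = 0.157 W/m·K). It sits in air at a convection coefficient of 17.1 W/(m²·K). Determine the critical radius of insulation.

For a sphere r_cr = 2k/h = 2×0.157/17.1
r_cr = 18.4 mm; since the bare radius (31 mm) is above r_cr, any added insulation will reduce heat loss.

r_cr ≈ 18.4 mm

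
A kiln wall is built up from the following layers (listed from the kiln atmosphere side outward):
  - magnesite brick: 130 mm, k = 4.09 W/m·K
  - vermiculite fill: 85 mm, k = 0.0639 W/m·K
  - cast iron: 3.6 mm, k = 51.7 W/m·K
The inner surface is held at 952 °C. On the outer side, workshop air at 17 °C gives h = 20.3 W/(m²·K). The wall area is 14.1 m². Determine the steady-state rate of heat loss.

Q ≈ 9340 W

Using the resistance-network approach (series):
R_magnesite brick = L/(kA) = 0.13/(4.09×14.1) = 0.002254 K/W
R_vermiculite fill = L/(kA) = 0.085/(0.0639×14.1) = 0.09434 K/W
R_cast iron = L/(kA) = 0.0036/(51.7×14.1) = 4.938×10^-6 K/W
R_outer film = 1/(h_o·A) = 1/(20.3×14.1) = 0.003494 K/W
R_total = 0.1001 K/W
Q = ΔT / R_total = 935 / 0.1001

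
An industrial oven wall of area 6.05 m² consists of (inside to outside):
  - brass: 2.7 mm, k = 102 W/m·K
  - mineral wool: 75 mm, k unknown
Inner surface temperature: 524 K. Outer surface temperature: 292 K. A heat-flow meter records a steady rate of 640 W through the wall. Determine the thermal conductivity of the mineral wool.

k ≈ 0.0342 W/(m·K)

Thermal resistances in series:
R_brass = L/(kA) = 0.0027/(102×6.05) = 4.375×10^-6 K/W
Sum of known resistances R_other = 4.375×10^-6 K/W
Total R = ΔT/Q = 232/640 = 0.3625 K/W
R_mineral wool = R_total − R_other = 0.3625 K/W
k = L/(R·A) = 0.075/(0.3625×6.05)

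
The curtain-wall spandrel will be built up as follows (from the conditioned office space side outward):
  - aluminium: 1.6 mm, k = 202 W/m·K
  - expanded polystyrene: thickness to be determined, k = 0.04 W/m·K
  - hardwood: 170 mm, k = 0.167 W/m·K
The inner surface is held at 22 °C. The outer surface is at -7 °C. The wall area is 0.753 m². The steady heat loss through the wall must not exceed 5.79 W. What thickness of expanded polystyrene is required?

Treating each layer as a thermal resistance in series:
R_aluminium = L/(kA) = 0.0016/(202×0.753) = 1.052×10^-5 K/W
R_hardwood = L/(kA) = 0.17/(0.167×0.753) = 1.352 K/W
Sum of the known resistances R_other = 1.352 K/W
Required total resistance R_tot = ΔT/Q_allow = 29/5.79 = 5.009 K/W
R_expanded polystyrene = R_tot − R_other = 3.657 K/W
L = R·k·A = 3.657×0.04×0.753

L ≈ 110 mm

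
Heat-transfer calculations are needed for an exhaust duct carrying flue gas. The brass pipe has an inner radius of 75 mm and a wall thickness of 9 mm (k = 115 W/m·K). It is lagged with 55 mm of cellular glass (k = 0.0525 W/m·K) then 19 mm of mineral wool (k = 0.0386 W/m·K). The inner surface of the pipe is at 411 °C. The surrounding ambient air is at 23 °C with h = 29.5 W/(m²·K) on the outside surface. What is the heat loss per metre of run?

Radial resistances (cylindrical: R_cond = ln(r_o/r_i)/(2πkL), R_conv = 1/(h·2πrL)):
R_brass pipe wall = ln(84/75)/(2π×115×1) = 1.568×10^-4 K/W
R_cellular glass = ln(139/84)/(2π×0.0525×1) = 1.527 K/W
R_mineral wool = ln(158/139)/(2π×0.0386×1) = 0.5283 K/W
R_outer film = 1/(h_o·2πr_oL) = 1/(29.5×2π×0.158×1) = 0.03415 K/W
R_total = 2.089 K/W
Q = ΔT/R_total = 388/2.089

q′ ≈ 186 W/m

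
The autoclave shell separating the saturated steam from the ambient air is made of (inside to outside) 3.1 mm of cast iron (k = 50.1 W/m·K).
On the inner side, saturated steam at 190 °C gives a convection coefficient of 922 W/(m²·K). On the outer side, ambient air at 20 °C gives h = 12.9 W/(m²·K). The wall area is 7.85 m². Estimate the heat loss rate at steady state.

Model the wall as resistances in series:
R_inner film = 1/(h_i·A) = 1/(922×7.85) = 1.382×10^-4 K/W
R_cast iron = L/(kA) = 0.0031/(50.1×7.85) = 7.882×10^-6 K/W
R_outer film = 1/(h_o·A) = 1/(12.9×7.85) = 0.009875 K/W
R_total = 0.01002 K/W
Q = ΔT / R_total = 170 / 0.01002

Q ≈ 17000 W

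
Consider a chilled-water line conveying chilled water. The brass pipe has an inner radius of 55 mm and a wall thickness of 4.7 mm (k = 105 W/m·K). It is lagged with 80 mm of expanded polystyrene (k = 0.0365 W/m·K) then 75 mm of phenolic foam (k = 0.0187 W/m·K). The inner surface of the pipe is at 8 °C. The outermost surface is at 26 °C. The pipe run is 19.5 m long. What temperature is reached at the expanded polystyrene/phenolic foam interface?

T ≈ 17.1 °C

For a radial system each layer contributes R = ln(r_out/r_in)/(2πkL); films add R = 1/(hA).
R_brass pipe wall = ln(59.7/55)/(2π×105×19.5) = 6.374×10^-6 K/W
R_expanded polystyrene = ln(139.7/59.7)/(2π×0.0365×19.5) = 0.1901 K/W
R_phenolic foam = ln(214.7/139.7)/(2π×0.0187×19.5) = 0.1876 K/W
R_total = 0.3777 K/W
Q = ΔT/R_total = 18/0.3777
Q = 47.7 W
T_interface = T_inner + Q·ΣR(inner→interface) = 8 + 47.7×0.1901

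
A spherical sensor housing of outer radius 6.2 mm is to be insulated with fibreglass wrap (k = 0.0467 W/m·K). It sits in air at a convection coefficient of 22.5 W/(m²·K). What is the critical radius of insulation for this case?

For a sphere r_cr = 2k/h = 2×0.0467/22.5
r_cr = 4.15 mm; since the bare radius (6.2 mm) is above r_cr, any added insulation will reduce heat loss.

r_cr ≈ 4.15 mm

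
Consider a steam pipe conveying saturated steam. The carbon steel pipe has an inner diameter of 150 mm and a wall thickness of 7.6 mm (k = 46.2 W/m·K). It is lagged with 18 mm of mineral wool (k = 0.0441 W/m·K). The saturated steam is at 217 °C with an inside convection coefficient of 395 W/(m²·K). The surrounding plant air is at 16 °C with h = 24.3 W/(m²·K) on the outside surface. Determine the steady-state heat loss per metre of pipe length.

q′ ≈ 257 W/m

Cylindrical conduction, so R = ln(r₂/r₁)/(2πkL) per layer, in series:
R_inner film = 1/(h_i·2πr₁L) = 1/(395×2π×0.075×1) = 0.005372 K/W
R_carbon steel pipe wall = ln(82.6/75)/(2π×46.2×1) = 3.325×10^-4 K/W
R_mineral wool = ln(100.6/82.6)/(2π×0.0441×1) = 0.7115 K/W
R_outer film = 1/(h_o·2πr_oL) = 1/(24.3×2π×0.1006×1) = 0.06511 K/W
R_total = 0.7823 K/W
Q = ΔT/R_total = 201/0.7823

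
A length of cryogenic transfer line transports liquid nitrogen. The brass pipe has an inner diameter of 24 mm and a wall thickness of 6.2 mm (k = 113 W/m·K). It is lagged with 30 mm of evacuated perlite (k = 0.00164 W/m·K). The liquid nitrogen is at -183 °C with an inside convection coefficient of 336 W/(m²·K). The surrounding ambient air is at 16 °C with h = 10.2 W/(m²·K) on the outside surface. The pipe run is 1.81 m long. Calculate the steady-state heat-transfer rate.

Q ≈ 3.8 W

For a radial system each layer contributes R = ln(r_out/r_in)/(2πkL); films add R = 1/(hA).
R_inner film = 1/(h_i·2πr₁L) = 1/(336×2π×0.012×1.81) = 0.02181 K/W
R_brass pipe wall = ln(18.2/12)/(2π×113×1.81) = 3.241×10^-4 K/W
R_evacuated perlite = ln(48.2/18.2)/(2π×0.00164×1.81) = 52.22 K/W
R_outer film = 1/(h_o·2πr_oL) = 1/(10.2×2π×0.0482×1.81) = 0.1789 K/W
R_total = 52.42 K/W
Q = ΔT/R_total = 199/52.42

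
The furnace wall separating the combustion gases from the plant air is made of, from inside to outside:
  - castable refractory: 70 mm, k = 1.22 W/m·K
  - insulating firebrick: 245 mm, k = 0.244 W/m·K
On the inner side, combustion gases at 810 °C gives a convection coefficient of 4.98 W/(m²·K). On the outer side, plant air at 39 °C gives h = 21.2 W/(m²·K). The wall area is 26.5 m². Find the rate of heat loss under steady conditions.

Q ≈ 15600 W

Model the wall as resistances in series:
R_inner film = 1/(h_i·A) = 1/(4.98×26.5) = 0.007577 K/W
R_castable refractory = L/(kA) = 0.07/(1.22×26.5) = 0.002165 K/W
R_insulating firebrick = L/(kA) = 0.245/(0.244×26.5) = 0.03789 K/W
R_outer film = 1/(h_o·A) = 1/(21.2×26.5) = 0.00178 K/W
R_total = 0.04941 K/W
Q = ΔT / R_total = 771 / 0.04941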